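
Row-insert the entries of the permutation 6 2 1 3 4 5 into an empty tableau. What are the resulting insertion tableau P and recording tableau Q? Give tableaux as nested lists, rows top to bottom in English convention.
Insert each entry of the permutation into P by Schensted row insertion, recording in Q the position of each new cell.

Insert 6: appended to row 1. P = [[6]].
Insert 2: 2 bumps 6 from row 1; 6 starts row 2. P = [[2], [6]].
Insert 1: 1 bumps 2 from row 1; 2 bumps 6 from row 2; 6 starts row 3. P = [[1], [2], [6]].
Insert 3: appended to row 1. P = [[1, 3], [2], [6]].
Insert 4: appended to row 1. P = [[1, 3, 4], [2], [6]].
Insert 5: appended to row 1. P = [[1, 3, 4, 5], [2], [6]].

So P = [[1, 3, 4, 5], [2], [6]], Q = [[1, 4, 5, 6], [2], [3]].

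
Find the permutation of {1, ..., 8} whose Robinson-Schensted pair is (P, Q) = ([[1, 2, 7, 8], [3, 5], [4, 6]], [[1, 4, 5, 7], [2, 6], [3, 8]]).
4 3 1 6 7 5 8 2

Reverse the RSK construction: for i from n down to 1, find the cell of Q containing i, remove the entry at that cell from P, and reverse-bump it up through P; the value ejected from row 1 is w(i).

Step i=8: Q has 8 at row 3, column 2; remove 6 from row 3 of P and reverse-bump: 6 enters row 2 and ejects 5; 5 enters row 1 and ejects 2. So w(8) = 2. P is now [[1, 5, 7, 8], [3, 6], [4]].
Step i=7: Q has 7 at row 1, column 4; remove that cell from P, ejecting 8. So w(7) = 8. P is now [[1, 5, 7], [3, 6], [4]].
Step i=6: Q has 6 at row 2, column 2; remove 6 from row 2 of P and reverse-bump: 6 enters row 1 and ejects 5. So w(6) = 5. P is now [[1, 6, 7], [3], [4]].
Step i=5: Q has 5 at row 1, column 3; remove that cell from P, ejecting 7. So w(5) = 7. P is now [[1, 6], [3], [4]].
Step i=4: Q has 4 at row 1, column 2; remove that cell from P, ejecting 6. So w(4) = 6. P is now [[1], [3], [4]].
Step i=3: Q has 3 at row 3, column 1; remove 4 from row 3 of P and reverse-bump: 4 enters row 2 and ejects 3; 3 enters row 1 and ejects 1. So w(3) = 1. P is now [[3], [4]].
Step i=2: Q has 2 at row 2, column 1; remove 4 from row 2 of P and reverse-bump: 4 enters row 1 and ejects 3. So w(2) = 3. P is now [[4]].
Step i=1: Q has 1 at row 1, column 1; remove that cell from P, ejecting 4. So w(1) = 4. P is now [].

So w = 4 3 1 6 7 5 8 2.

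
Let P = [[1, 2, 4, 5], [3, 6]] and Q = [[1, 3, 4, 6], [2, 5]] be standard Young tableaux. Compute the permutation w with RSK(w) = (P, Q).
3 1 2 6 4 5

Reverse the RSK construction: for i from n down to 1, find the cell of Q containing i, remove the entry at that cell from P, and reverse-bump it up through P; the value ejected from row 1 is w(i).

Step i=6: Q has 6 at row 1, column 4; remove that cell from P, ejecting 5. So w(6) = 5. P is now [[1, 2, 4], [3, 6]].
Step i=5: Q has 5 at row 2, column 2; remove 6 from row 2 of P and reverse-bump: 6 enters row 1 and ejects 4. So w(5) = 4. P is now [[1, 2, 6], [3]].
Step i=4: Q has 4 at row 1, column 3; remove that cell from P, ejecting 6. So w(4) = 6. P is now [[1, 2], [3]].
Step i=3: Q has 3 at row 1, column 2; remove that cell from P, ejecting 2. So w(3) = 2. P is now [[1], [3]].
Step i=2: Q has 2 at row 2, column 1; remove 3 from row 2 of P and reverse-bump: 3 enters row 1 and ejects 1. So w(2) = 1. P is now [[3]].
Step i=1: Q has 1 at row 1, column 1; remove that cell from P, ejecting 3. So w(1) = 3. P is now [].

So w = 3 1 2 6 4 5.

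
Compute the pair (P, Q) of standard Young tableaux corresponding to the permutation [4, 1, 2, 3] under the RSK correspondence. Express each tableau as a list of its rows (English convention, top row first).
Insert each entry of the permutation into P by Schensted row insertion, recording in Q the position of each new cell.

Insert 4: appended to row 1. P = [[4]], Q = [[1]].
Insert 1: 1 bumps 4 from row 1; 4 starts row 2. P = [[1], [4]], Q = [[1], [2]].
Insert 2: appended to row 1. P = [[1, 2], [4]], Q = [[1, 3], [2]].
Insert 3: appended to row 1. P = [[1, 2, 3], [4]], Q = [[1, 3, 4], [2]].

So P = [[1, 2, 3], [4]], Q = [[1, 3, 4], [2]].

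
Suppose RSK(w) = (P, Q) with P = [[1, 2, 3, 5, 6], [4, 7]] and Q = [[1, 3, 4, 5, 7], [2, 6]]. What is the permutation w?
Reverse the RSK construction: for i from n down to 1, find the cell of Q containing i, remove the entry at that cell from P, and reverse-bump it up through P; the value ejected from row 1 is w(i).

Step i=7: Q has 7 at row 1, column 5; remove that cell from P, ejecting 6. So w(7) = 6. P is now [[1, 2, 3, 5], [4, 7]].
Step i=6: Q has 6 at row 2, column 2; remove 7 from row 2 of P and reverse-bump: 7 enters row 1 and ejects 5. So w(6) = 5. P is now [[1, 2, 3, 7], [4]].
Step i=5: Q has 5 at row 1, column 4; remove that cell from P, ejecting 7. So w(5) = 7. P is now [[1, 2, 3], [4]].
Step i=4: Q has 4 at row 1, column 3; remove that cell from P, ejecting 3. So w(4) = 3. P is now [[1, 2], [4]].
Step i=3: Q has 3 at row 1, column 2; remove that cell from P, ejecting 2. So w(3) = 2. P is now [[1], [4]].
Step i=2: Q has 2 at row 2, column 1; remove 4 from row 2 of P and reverse-bump: 4 enters row 1 and ejects 1. So w(2) = 1. P is now [[4]].
Step i=1: Q has 1 at row 1, column 1; remove that cell from P, ejecting 4. So w(1) = 4. P is now [].

So w = 4 1 2 3 7 5 6.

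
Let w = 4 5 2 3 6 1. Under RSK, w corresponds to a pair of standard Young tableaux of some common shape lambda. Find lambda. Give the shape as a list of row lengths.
[3, 2, 1]

Row-insert each entry into an empty tableau.

After inserting 4: P = [[4]].
After inserting 5: P = [[4, 5]].
After inserting 2: P = [[2, 5], [4]].
After inserting 3: P = [[2, 3], [4, 5]].
After inserting 6: P = [[2, 3, 6], [4, 5]].
After inserting 1: P = [[1, 3, 6], [2, 5], [4]].

The final insertion tableau P = [[1, 3, 6], [2, 5], [4]] has shape [3, 2, 1].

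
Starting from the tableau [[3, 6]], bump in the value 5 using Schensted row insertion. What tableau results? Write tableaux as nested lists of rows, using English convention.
[[3, 5], [6]]

In row 1, 5 replaces 6 (the leftmost entry greater than 5); 6 is bumped to row 2. 6 starts a new row 2. The new tableau is [[3, 5], [6]].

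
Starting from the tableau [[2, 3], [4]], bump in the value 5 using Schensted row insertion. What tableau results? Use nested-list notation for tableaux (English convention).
[[2, 3, 5], [4]]

5 is larger than every entry of row 1, so it is appended to row 1. The new tableau is [[2, 3, 5], [4]].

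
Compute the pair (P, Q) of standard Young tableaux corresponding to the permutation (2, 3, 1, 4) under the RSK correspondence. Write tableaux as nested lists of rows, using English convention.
Insert each entry of the permutation into P by Schensted row insertion, recording in Q the position of each new cell.

Insert 2: appended to row 1. P = [[2]], Q = [[1]].
Insert 3: appended to row 1. P = [[2, 3]], Q = [[1, 2]].
Insert 1: 1 bumps 2 from row 1; 2 starts row 2. P = [[1, 3], [2]], Q = [[1, 2], [3]].
Insert 4: appended to row 1. P = [[1, 3, 4], [2]], Q = [[1, 2, 4], [3]].

So P = [[1, 3, 4], [2]], Q = [[1, 2, 4], [3]].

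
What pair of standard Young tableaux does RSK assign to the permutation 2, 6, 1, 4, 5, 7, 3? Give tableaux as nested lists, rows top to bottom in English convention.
P = [[1, 3, 5, 7], [2, 4], [6]], Q = [[1, 2, 5, 6], [3, 4], [7]]

Insert each entry of the permutation into P by Schensted row insertion, recording in Q the position of each new cell.

Insert 2: appended to row 1. P = [[2]].
Insert 6: appended to row 1. P = [[2, 6]].
Insert 1: 1 bumps 2 from row 1; 2 starts row 2. P = [[1, 6], [2]].
Insert 4: 4 bumps 6 from row 1; 6 appends to row 2. P = [[1, 4], [2, 6]].
Insert 5: appended to row 1. P = [[1, 4, 5], [2, 6]].
Insert 7: appended to row 1. P = [[1, 4, 5, 7], [2, 6]].
Insert 3: 3 bumps 4 from row 1; 4 bumps 6 from row 2; 6 starts row 3. P = [[1, 3, 5, 7], [2, 4], [6]].

So P = [[1, 3, 5, 7], [2, 4], [6]], Q = [[1, 2, 5, 6], [3, 4], [7]].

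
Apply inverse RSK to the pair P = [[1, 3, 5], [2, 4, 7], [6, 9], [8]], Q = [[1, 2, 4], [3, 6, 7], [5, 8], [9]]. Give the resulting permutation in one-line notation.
Reverse RSK: for i = n, n-1, ..., 1, locate i in Q, remove the corresponding corner cell from P, and reverse-bump its entry up through P; the value ejected from row 1 is w(i).

So w = 2 8 6 9 1 4 7 5 3.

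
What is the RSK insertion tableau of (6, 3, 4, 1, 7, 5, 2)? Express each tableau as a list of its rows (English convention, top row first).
P = [[1, 2, 5], [3, 4], [6, 7]]

Insert 6: appended to row 1. P = [[6]].
Insert 3: 3 bumps 6 from row 1; 6 starts row 2. P = [[3], [6]].
Insert 4: appended to row 1. P = [[3, 4], [6]].
Insert 1: 1 bumps 3 from row 1; 3 bumps 6 from row 2; 6 starts row 3. P = [[1, 4], [3], [6]].
Insert 7: appended to row 1. P = [[1, 4, 7], [3], [6]].
Insert 5: 5 bumps 7 from row 1; 7 appends to row 2. P = [[1, 4, 5], [3, 7], [6]].
Insert 2: 2 bumps 4 from row 1; 4 bumps 7 from row 2; 7 appends to row 3. P = [[1, 2, 5], [3, 4], [6, 7]].

So P = [[1, 2, 5], [3, 4], [6, 7]].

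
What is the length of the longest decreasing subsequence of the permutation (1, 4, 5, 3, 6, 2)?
3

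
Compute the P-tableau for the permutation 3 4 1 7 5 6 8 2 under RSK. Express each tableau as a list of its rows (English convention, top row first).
Insert 3: appended to row 1. P = [[3]].
Insert 4: appended to row 1. P = [[3, 4]].
Insert 1: 1 bumps 3 from row 1; 3 starts row 2. P = [[1, 4], [3]].
Insert 7: appended to row 1. P = [[1, 4, 7], [3]].
Insert 5: 5 bumps 7 from row 1; 7 appends to row 2. P = [[1, 4, 5], [3, 7]].
Insert 6: appended to row 1. P = [[1, 4, 5, 6], [3, 7]].
Insert 8: appended to row 1. P = [[1, 4, 5, 6, 8], [3, 7]].
Insert 2: 2 bumps 4 from row 1; 4 bumps 7 from row 2; 7 starts row 3. P = [[1, 2, 5, 6, 8], [3, 4], [7]].

So P = [[1, 2, 5, 6, 8], [3, 4], [7]].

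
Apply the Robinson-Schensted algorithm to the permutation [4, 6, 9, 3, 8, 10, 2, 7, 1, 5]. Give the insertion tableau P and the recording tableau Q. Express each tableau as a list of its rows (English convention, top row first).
Insert each entry of the permutation into P by Schensted row insertion, recording in Q the position of each new cell.

Insert 4: appended to row 1. P = [[4]].
Insert 6: appended to row 1. P = [[4, 6]].
Insert 9: appended to row 1. P = [[4, 6, 9]].
Insert 3: 3 bumps 4 from row 1; 4 starts row 2. P = [[3, 6, 9], [4]].
Insert 8: 8 bumps 9 from row 1; 9 appends to row 2. P = [[3, 6, 8], [4, 9]].
Insert 10: appended to row 1. P = [[3, 6, 8, 10], [4, 9]].
Insert 2: 2 bumps 3 from row 1; 3 bumps 4 from row 2; 4 starts row 3. P = [[2, 6, 8, 10], [3, 9], [4]].
Insert 7: 7 bumps 8 from row 1; 8 bumps 9 from row 2; 9 appends to row 3. P = [[2, 6, 7, 10], [3, 8], [4, 9]].
Insert 1: 1 bumps 2 from row 1; 2 bumps 3 from row 2; 3 bumps 4 from row 3; 4 starts row 4. P = [[1, 6, 7, 10], [2, 8], [3, 9], [4]].
Insert 5: 5 bumps 6 from row 1; 6 bumps 8 from row 2; 8 bumps 9 from row 3; 9 appends to row 4. P = [[1, 5, 7, 10], [2, 6], [3, 8], [4, 9]].

So P = [[1, 5, 7, 10], [2, 6], [3, 8], [4, 9]], Q = [[1, 2, 3, 6], [4, 5], [7, 8], [9, 10]].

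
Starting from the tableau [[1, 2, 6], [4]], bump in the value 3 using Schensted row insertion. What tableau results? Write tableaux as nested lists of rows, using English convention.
[[1, 2, 3], [4, 6]]

In row 1, 3 replaces 6 (the leftmost entry greater than 3); 6 is bumped to row 2. 6 is appended to row 2. The new tableau is [[1, 2, 3], [4, 6]].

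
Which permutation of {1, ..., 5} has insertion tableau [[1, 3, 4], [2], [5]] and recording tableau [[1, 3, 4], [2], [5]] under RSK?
Reverse RSK: for i = n, n-1, ..., 1, locate i in Q, remove the corresponding corner cell from P, and reverse-bump its entry up through P; the value ejected from row 1 is w(i).

So w = 5 2 3 4 1.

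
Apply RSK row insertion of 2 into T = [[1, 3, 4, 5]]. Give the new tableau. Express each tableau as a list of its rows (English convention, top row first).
In row 1, 2 replaces 3 (the leftmost entry greater than 2); 3 is bumped to row 2. 3 starts a new row 2. The new tableau is [[1, 2, 4, 5], [3]].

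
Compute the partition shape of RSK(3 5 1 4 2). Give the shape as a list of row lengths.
Row-insert each entry into an empty tableau.

After inserting 3: P = [[3]].
After inserting 5: P = [[3, 5]].
After inserting 1: P = [[1, 5], [3]].
After inserting 4: P = [[1, 4], [3, 5]].
After inserting 2: P = [[1, 2], [3, 4], [5]].

The final insertion tableau P = [[1, 2], [3, 4], [5]] has shape [2, 2, 1].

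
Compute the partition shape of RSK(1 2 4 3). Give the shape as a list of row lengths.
[3, 1]

Row-insert each entry into an empty tableau.

After inserting 1: P = [[1]].
After inserting 2: P = [[1, 2]].
After inserting 4: P = [[1, 2, 4]].
After inserting 3: P = [[1, 2, 3], [4]].

The final insertion tableau P = [[1, 2, 3], [4]] has shape [3, 1].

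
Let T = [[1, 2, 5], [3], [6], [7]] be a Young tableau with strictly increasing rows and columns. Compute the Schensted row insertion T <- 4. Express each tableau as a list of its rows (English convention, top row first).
In row 1, 4 replaces 5 (the leftmost entry greater than 4); 5 is bumped to row 2. 5 is appended to row 2. The new tableau is [[1, 2, 4], [3, 5], [6], [7]].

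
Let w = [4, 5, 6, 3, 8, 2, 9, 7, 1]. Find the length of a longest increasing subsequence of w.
5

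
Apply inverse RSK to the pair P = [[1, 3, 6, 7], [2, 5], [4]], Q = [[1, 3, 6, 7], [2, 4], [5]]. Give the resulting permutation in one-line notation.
4 2 5 3 1 6 7

Reverse the RSK construction: for i from n down to 1, find the cell of Q containing i, remove the entry at that cell from P, and reverse-bump it up through P; the value ejected from row 1 is w(i).

Step i=7: Q has 7 at row 1, column 4; remove that cell from P, ejecting 7. So w(7) = 7. P is now [[1, 3, 6], [2, 5], [4]].
Step i=6: Q has 6 at row 1, column 3; remove that cell from P, ejecting 6. So w(6) = 6. P is now [[1, 3], [2, 5], [4]].
Step i=5: Q has 5 at row 3, column 1; remove 4 from row 3 of P and reverse-bump: 4 enters row 2 and ejects 2; 2 enters row 1 and ejects 1. So w(5) = 1. P is now [[2, 3], [4, 5]].
Step i=4: Q has 4 at row 2, column 2; remove 5 from row 2 of P and reverse-bump: 5 enters row 1 and ejects 3. So w(4) = 3. P is now [[2, 5], [4]].
Step i=3: Q has 3 at row 1, column 2; remove that cell from P, ejecting 5. So w(3) = 5. P is now [[2], [4]].
Step i=2: Q has 2 at row 2, column 1; remove 4 from row 2 of P and reverse-bump: 4 enters row 1 and ejects 2. So w(2) = 2. P is now [[4]].
Step i=1: Q has 1 at row 1, column 1; remove that cell from P, ejecting 4. So w(1) = 4. P is now [].

So w = 4 2 5 3 1 6 7.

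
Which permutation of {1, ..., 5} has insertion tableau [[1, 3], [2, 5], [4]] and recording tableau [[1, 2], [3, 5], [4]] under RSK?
Reverse the RSK construction: for i from n down to 1, find the cell of Q containing i, remove the entry at that cell from P, and reverse-bump it up through P; the value ejected from row 1 is w(i).

Step i=5: Q has 5 at row 2, column 2; remove 5 from row 2 of P and reverse-bump: 5 enters row 1 and ejects 3. So w(5) = 3. P is now [[1, 5], [2], [4]].
Step i=4: Q has 4 at row 3, column 1; remove 4 from row 3 of P and reverse-bump: 4 enters row 2 and ejects 2; 2 enters row 1 and ejects 1. So w(4) = 1. P is now [[2, 5], [4]].
Step i=3: Q has 3 at row 2, column 1; remove 4 from row 2 of P and reverse-bump: 4 enters row 1 and ejects 2. So w(3) = 2. P is now [[4, 5]].
Step i=2: Q has 2 at row 1, column 2; remove that cell from P, ejecting 5. So w(2) = 5. P is now [[4]].
Step i=1: Q has 1 at row 1, column 1; remove that cell from P, ejecting 4. So w(1) = 4. P is now [].

So w = 4 5 2 1 3.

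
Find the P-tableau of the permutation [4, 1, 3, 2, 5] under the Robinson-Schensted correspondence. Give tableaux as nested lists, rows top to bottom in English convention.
P = [[1, 2, 5], [3], [4]]

Insert 4: appended to row 1. P = [[4]].
Insert 1: 1 bumps 4 from row 1; 4 starts row 2. P = [[1], [4]].
Insert 3: appended to row 1. P = [[1, 3], [4]].
Insert 2: 2 bumps 3 from row 1; 3 bumps 4 from row 2; 4 starts row 3. P = [[1, 2], [3], [4]].
Insert 5: appended to row 1. P = [[1, 2, 5], [3], [4]].

So P = [[1, 2, 5], [3], [4]].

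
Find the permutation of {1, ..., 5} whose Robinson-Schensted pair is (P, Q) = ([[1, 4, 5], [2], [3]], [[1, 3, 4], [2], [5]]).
Reverse the RSK construction: for i from n down to 1, find the cell of Q containing i, remove the entry at that cell from P, and reverse-bump it up through P; the value ejected from row 1 is w(i).

Step i=5: Q has 5 at row 3, column 1; remove 3 from row 3 of P and reverse-bump: 3 enters row 2 and ejects 2; 2 enters row 1 and ejects 1. So w(5) = 1. P is now [[2, 4, 5], [3]].
Step i=4: Q has 4 at row 1, column 3; remove that cell from P, ejecting 5. So w(4) = 5. P is now [[2, 4], [3]].
Step i=3: Q has 3 at row 1, column 2; remove that cell from P, ejecting 4. So w(3) = 4. P is now [[2], [3]].
Step i=2: Q has 2 at row 2, column 1; remove 3 from row 2 of P and reverse-bump: 3 enters row 1 and ejects 2. So w(2) = 2. P is now [[3]].
Step i=1: Q has 1 at row 1, column 1; remove that cell from P, ejecting 3. So w(1) = 3. P is now [].

So w = 3 2 4 5 1.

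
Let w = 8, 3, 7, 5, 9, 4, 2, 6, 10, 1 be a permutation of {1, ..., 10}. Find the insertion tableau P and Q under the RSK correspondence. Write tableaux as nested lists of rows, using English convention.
P = [[1, 4, 6, 10], [2, 9], [3], [5], [7], [8]], Q = [[1, 3, 5, 9], [2, 8], [4], [6], [7], [10]]

Insert each entry of the permutation into P by Schensted row insertion, recording in Q the position of each new cell.

Insert 8: appended to row 1. P = [[8]], Q = [[1]].
Insert 3: 3 bumps 8 from row 1; 8 starts row 2. P = [[3], [8]], Q = [[1], [2]].
Insert 7: appended to row 1. P = [[3, 7], [8]], Q = [[1, 3], [2]].
Insert 5: 5 bumps 7 from row 1; 7 bumps 8 from row 2; 8 starts row 3. P = [[3, 5], [7], [8]], Q = [[1, 3], [2], [4]].
Insert 9: appended to row 1. P = [[3, 5, 9], [7], [8]], Q = [[1, 3, 5], [2], [4]].
Insert 4: 4 bumps 5 from row 1; 5 bumps 7 from row 2; 7 bumps 8 from row 3; 8 starts row 4. P = [[3, 4, 9], [5], [7], [8]], Q = [[1, 3, 5], [2], [4], [6]].
Insert 2: 2 bumps 3 from row 1; 3 bumps 5 from row 2; 5 bumps 7 from row 3; 7 bumps 8 from row 4; 8 starts row 5. P = [[2, 4, 9], [3], [5], [7], [8]], Q = [[1, 3, 5], [2], [4], [6], [7]].
Insert 6: 6 bumps 9 from row 1; 9 appends to row 2. P = [[2, 4, 6], [3, 9], [5], [7], [8]], Q = [[1, 3, 5], [2, 8], [4], [6], [7]].
Insert 10: appended to row 1. P = [[2, 4, 6, 10], [3, 9], [5], [7], [8]], Q = [[1, 3, 5, 9], [2, 8], [4], [6], [7]].
Insert 1: 1 bumps 2 from row 1; 2 bumps 3 from row 2; 3 bumps 5 from row 3; 5 bumps 7 from row 4; 7 bumps 8 from row 5; 8 starts row 6. P = [[1, 4, 6, 10], [2, 9], [3], [5], [7], [8]], Q = [[1, 3, 5, 9], [2, 8], [4], [6], [7], [10]].

So P = [[1, 4, 6, 10], [2, 9], [3], [5], [7], [8]], Q = [[1, 3, 5, 9], [2, 8], [4], [6], [7], [10]].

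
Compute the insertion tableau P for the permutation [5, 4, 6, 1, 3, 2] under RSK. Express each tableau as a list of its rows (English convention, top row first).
Insert 5: appended to row 1. P = [[5]].
Insert 4: 4 bumps 5 from row 1; 5 starts row 2. P = [[4], [5]].
Insert 6: appended to row 1. P = [[4, 6], [5]].
Insert 1: 1 bumps 4 from row 1; 4 bumps 5 from row 2; 5 starts row 3. P = [[1, 6], [4], [5]].
Insert 3: 3 bumps 6 from row 1; 6 appends to row 2. P = [[1, 3], [4, 6], [5]].
Insert 2: 2 bumps 3 from row 1; 3 bumps 4 from row 2; 4 bumps 5 from row 3; 5 starts row 4. P = [[1, 2], [3, 6], [4], [5]].

So P = [[1, 2], [3, 6], [4], [5]].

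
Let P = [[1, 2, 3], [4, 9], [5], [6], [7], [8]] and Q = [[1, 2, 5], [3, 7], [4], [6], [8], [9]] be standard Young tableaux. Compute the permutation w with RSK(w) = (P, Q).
Reverse the RSK construction: for i from n down to 1, find the cell of Q containing i, remove the entry at that cell from P, and reverse-bump it up through P; the value ejected from row 1 is w(i).

Step i=9: Q has 9 at row 6, column 1; remove 8 from row 6 of P and reverse-bump: 8 enters row 5 and ejects 7; 7 enters row 4 and ejects 6; 6 enters row 3 and ejects 5; 5 enters row 2 and ejects 4; 4 enters row 1 and ejects 3. So w(9) = 3. P is now [[1, 2, 4], [5, 9], [6], [7], [8]].
Step i=8: Q has 8 at row 5, column 1; remove 8 from row 5 of P and reverse-bump: 8 enters row 4 and ejects 7; 7 enters row 3 and ejects 6; 6 enters row 2 and ejects 5; 5 enters row 1 and ejects 4. So w(8) = 4. P is now [[1, 2, 5], [6, 9], [7], [8]].
Step i=7: Q has 7 at row 2, column 2; remove 9 from row 2 of P and reverse-bump: 9 enters row 1 and ejects 5. So w(7) = 5. P is now [[1, 2, 9], [6], [7], [8]].
Step i=6: Q has 6 at row 4, column 1; remove 8 from row 4 of P and reverse-bump: 8 enters row 3 and ejects 7; 7 enters row 2 and ejects 6; 6 enters row 1 and ejects 2. So w(6) = 2. P is now [[1, 6, 9], [7], [8]].
Step i=5: Q has 5 at row 1, column 3; remove that cell from P, ejecting 9. So w(5) = 9. P is now [[1, 6], [7], [8]].
Step i=4: Q has 4 at row 3, column 1; remove 8 from row 3 of P and reverse-bump: 8 enters row 2 and ejects 7; 7 enters row 1 and ejects 6. So w(4) = 6. P is now [[1, 7], [8]].
Step i=3: Q has 3 at row 2, column 1; remove 8 from row 2 of P and reverse-bump: 8 enters row 1 and ejects 7. So w(3) = 7. P is now [[1, 8]].
Step i=2: Q has 2 at row 1, column 2; remove that cell from P, ejecting 8. So w(2) = 8. P is now [[1]].
Step i=1: Q has 1 at row 1, column 1; remove that cell from P, ejecting 1. So w(1) = 1. P is now [].

So w = 1 8 7 6 9 2 5 4 3.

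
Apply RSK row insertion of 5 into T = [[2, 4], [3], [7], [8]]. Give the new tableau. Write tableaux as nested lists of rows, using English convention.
5 is larger than every entry of row 1, so it is appended to row 1. The new tableau is [[2, 4, 5], [3], [7], [8]].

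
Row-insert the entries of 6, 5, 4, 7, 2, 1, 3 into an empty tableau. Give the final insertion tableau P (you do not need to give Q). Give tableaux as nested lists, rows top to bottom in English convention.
Insert 6: appended to row 1. P = [[6]].
Insert 5: 5 bumps 6 from row 1; 6 starts row 2. P = [[5], [6]].
Insert 4: 4 bumps 5 from row 1; 5 bumps 6 from row 2; 6 starts row 3. P = [[4], [5], [6]].
Insert 7: appended to row 1. P = [[4, 7], [5], [6]].
Insert 2: 2 bumps 4 from row 1; 4 bumps 5 from row 2; 5 bumps 6 from row 3; 6 starts row 4. P = [[2, 7], [4], [5], [6]].
Insert 1: 1 bumps 2 from row 1; 2 bumps 4 from row 2; 4 bumps 5 from row 3; 5 bumps 6 from row 4; 6 starts row 5. P = [[1, 7], [2], [4], [5], [6]].
Insert 3: 3 bumps 7 from row 1; 7 appends to row 2. P = [[1, 3], [2, 7], [4], [5], [6]].

So P = [[1, 3], [2, 7], [4], [5], [6]].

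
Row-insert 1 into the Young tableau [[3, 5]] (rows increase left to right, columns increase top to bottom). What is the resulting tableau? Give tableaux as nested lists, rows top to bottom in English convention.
[[1, 5], [3]]

In row 1, 1 replaces 3 (the leftmost entry greater than 1); 3 is bumped to row 2. 3 starts a new row 2. The new tableau is [[1, 5], [3]].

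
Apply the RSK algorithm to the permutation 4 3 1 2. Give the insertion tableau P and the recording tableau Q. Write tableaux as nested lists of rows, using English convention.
P = [[1, 2], [3], [4]], Q = [[1, 4], [2], [3]]

Insert each entry of the permutation into P by Schensted row insertion, recording in Q the position of each new cell.

Insert 4: appended to row 1. P = [[4]].
Insert 3: 3 bumps 4 from row 1; 4 starts row 2. P = [[3], [4]].
Insert 1: 1 bumps 3 from row 1; 3 bumps 4 from row 2; 4 starts row 3. P = [[1], [3], [4]].
Insert 2: appended to row 1. P = [[1, 2], [3], [4]].

So P = [[1, 2], [3], [4]], Q = [[1, 4], [2], [3]].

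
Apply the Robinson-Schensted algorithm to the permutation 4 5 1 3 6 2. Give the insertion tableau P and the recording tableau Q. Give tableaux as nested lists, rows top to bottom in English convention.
Insert each entry of the permutation into P by Schensted row insertion, recording in Q the position of each new cell.

Insert 4: appended to row 1. P = [[4]], Q = [[1]].
Insert 5: appended to row 1. P = [[4, 5]], Q = [[1, 2]].
Insert 1: 1 bumps 4 from row 1; 4 starts row 2. P = [[1, 5], [4]], Q = [[1, 2], [3]].
Insert 3: 3 bumps 5 from row 1; 5 appends to row 2. P = [[1, 3], [4, 5]], Q = [[1, 2], [3, 4]].
Insert 6: appended to row 1. P = [[1, 3, 6], [4, 5]], Q = [[1, 2, 5], [3, 4]].
Insert 2: 2 bumps 3 from row 1; 3 bumps 4 from row 2; 4 starts row 3. P = [[1, 2, 6], [3, 5], [4]], Q = [[1, 2, 5], [3, 4], [6]].

So P = [[1, 2, 6], [3, 5], [4]], Q = [[1, 2, 5], [3, 4], [6]].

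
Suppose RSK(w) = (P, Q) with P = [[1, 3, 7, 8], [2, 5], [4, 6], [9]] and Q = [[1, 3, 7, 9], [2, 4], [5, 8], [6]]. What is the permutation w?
Reverse RSK: for i = n, n-1, ..., 1, locate i in Q, remove the corresponding corner cell from P, and reverse-bump its entry up through P; the value ejected from row 1 is w(i).

So w = 4 2 9 6 5 1 7 3 8.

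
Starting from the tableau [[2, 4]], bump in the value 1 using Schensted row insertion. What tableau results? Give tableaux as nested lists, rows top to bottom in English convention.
In row 1, 1 replaces 2 (the leftmost entry greater than 1); 2 is bumped to row 2. 2 starts a new row 2. The new tableau is [[1, 4], [2]].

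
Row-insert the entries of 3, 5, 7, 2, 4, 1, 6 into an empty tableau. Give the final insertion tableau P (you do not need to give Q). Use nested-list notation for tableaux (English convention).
Insert 3: appended to row 1. P = [[3]].
Insert 5: appended to row 1. P = [[3, 5]].
Insert 7: appended to row 1. P = [[3, 5, 7]].
Insert 2: 2 bumps 3 from row 1; 3 starts row 2. P = [[2, 5, 7], [3]].
Insert 4: 4 bumps 5 from row 1; 5 appends to row 2. P = [[2, 4, 7], [3, 5]].
Insert 1: 1 bumps 2 from row 1; 2 bumps 3 from row 2; 3 starts row 3. P = [[1, 4, 7], [2, 5], [3]].
Insert 6: 6 bumps 7 from row 1; 7 appends to row 2. P = [[1, 4, 6], [2, 5, 7], [3]].

So P = [[1, 4, 6], [2, 5, 7], [3]].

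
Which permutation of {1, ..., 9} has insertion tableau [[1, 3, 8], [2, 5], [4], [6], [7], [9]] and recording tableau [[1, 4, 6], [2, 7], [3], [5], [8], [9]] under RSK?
9 7 4 6 2 8 5 3 1

Reverse the RSK construction: for i from n down to 1, find the cell of Q containing i, remove the entry at that cell from P, and reverse-bump it up through P; the value ejected from row 1 is w(i).

Step i=9: Q has 9 at row 6, column 1; remove 9 from row 6 of P and reverse-bump: 9 enters row 5 and ejects 7; 7 enters row 4 and ejects 6; 6 enters row 3 and ejects 4; 4 enters row 2 and ejects 2; 2 enters row 1 and ejects 1. So w(9) = 1. P is now [[2, 3, 8], [4, 5], [6], [7], [9]].
Step i=8: Q has 8 at row 5, column 1; remove 9 from row 5 of P and reverse-bump: 9 enters row 4 and ejects 7; 7 enters row 3 and ejects 6; 6 enters row 2 and ejects 5; 5 enters row 1 and ejects 3. So w(8) = 3. P is now [[2, 5, 8], [4, 6], [7], [9]].
Step i=7: Q has 7 at row 2, column 2; remove 6 from row 2 of P and reverse-bump: 6 enters row 1 and ejects 5. So w(7) = 5. P is now [[2, 6, 8], [4], [7], [9]].
Step i=6: Q has 6 at row 1, column 3; remove that cell from P, ejecting 8. So w(6) = 8. P is now [[2, 6], [4], [7], [9]].
Step i=5: Q has 5 at row 4, column 1; remove 9 from row 4 of P and reverse-bump: 9 enters row 3 and ejects 7; 7 enters row 2 and ejects 4; 4 enters row 1 and ejects 2. So w(5) = 2. P is now [[4, 6], [7], [9]].
Step i=4: Q has 4 at row 1, column 2; remove that cell from P, ejecting 6. So w(4) = 6. P is now [[4], [7], [9]].
Step i=3: Q has 3 at row 3, column 1; remove 9 from row 3 of P and reverse-bump: 9 enters row 2 and ejects 7; 7 enters row 1 and ejects 4. So w(3) = 4. P is now [[7], [9]].
Step i=2: Q has 2 at row 2, column 1; remove 9 from row 2 of P and reverse-bump: 9 enters row 1 and ejects 7. So w(2) = 7. P is now [[9]].
Step i=1: Q has 1 at row 1, column 1; remove that cell from P, ejecting 9. So w(1) = 9. P is now [].

So w = 9 7 4 6 2 8 5 3 1.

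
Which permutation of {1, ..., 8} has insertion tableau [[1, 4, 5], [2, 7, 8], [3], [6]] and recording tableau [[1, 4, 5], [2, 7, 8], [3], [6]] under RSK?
Reverse the RSK construction: for i from n down to 1, find the cell of Q containing i, remove the entry at that cell from P, and reverse-bump it up through P; the value ejected from row 1 is w(i).

Step i=8: Q has 8 at row 2, column 3; remove 8 from row 2 of P and reverse-bump: 8 enters row 1 and ejects 5. So w(8) = 5. P is now [[1, 4, 8], [2, 7], [3], [6]].
Step i=7: Q has 7 at row 2, column 2; remove 7 from row 2 of P and reverse-bump: 7 enters row 1 and ejects 4. So w(7) = 4. P is now [[1, 7, 8], [2], [3], [6]].
Step i=6: Q has 6 at row 4, column 1; remove 6 from row 4 of P and reverse-bump: 6 enters row 3 and ejects 3; 3 enters row 2 and ejects 2; 2 enters row 1 and ejects 1. So w(6) = 1. P is now [[2, 7, 8], [3], [6]].
Step i=5: Q has 5 at row 1, column 3; remove that cell from P, ejecting 8. So w(5) = 8. P is now [[2, 7], [3], [6]].
Step i=4: Q has 4 at row 1, column 2; remove that cell from P, ejecting 7. So w(4) = 7. P is now [[2], [3], [6]].
Step i=3: Q has 3 at row 3, column 1; remove 6 from row 3 of P and reverse-bump: 6 enters row 2 and ejects 3; 3 enters row 1 and ejects 2. So w(3) = 2. P is now [[3], [6]].
Step i=2: Q has 2 at row 2, column 1; remove 6 from row 2 of P and reverse-bump: 6 enters row 1 and ejects 3. So w(2) = 3. P is now [[6]].
Step i=1: Q has 1 at row 1, column 1; remove that cell from P, ejecting 6. So w(1) = 6. P is now [].

So w = 6 3 2 7 8 1 4 5.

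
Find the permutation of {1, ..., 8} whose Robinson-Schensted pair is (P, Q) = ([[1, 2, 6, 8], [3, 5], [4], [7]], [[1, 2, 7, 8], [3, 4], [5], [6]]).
Reverse the RSK construction: for i from n down to 1, find the cell of Q containing i, remove the entry at that cell from P, and reverse-bump it up through P; the value ejected from row 1 is w(i).

Step i=8: Q has 8 at row 1, column 4; remove that cell from P, ejecting 8. So w(8) = 8. P is now [[1, 2, 6], [3, 5], [4], [7]].
Step i=7: Q has 7 at row 1, column 3; remove that cell from P, ejecting 6. So w(7) = 6. P is now [[1, 2], [3, 5], [4], [7]].
Step i=6: Q has 6 at row 4, column 1; remove 7 from row 4 of P and reverse-bump: 7 enters row 3 and ejects 4; 4 enters row 2 and ejects 3; 3 enters row 1 and ejects 2. So w(6) = 2. P is now [[1, 3], [4, 5], [7]].
Step i=5: Q has 5 at row 3, column 1; remove 7 from row 3 of P and reverse-bump: 7 enters row 2 and ejects 5; 5 enters row 1 and ejects 3. So w(5) = 3. P is now [[1, 5], [4, 7]].
Step i=4: Q has 4 at row 2, column 2; remove 7 from row 2 of P and reverse-bump: 7 enters row 1 and ejects 5. So w(4) = 5. P is now [[1, 7], [4]].
Step i=3: Q has 3 at row 2, column 1; remove 4 from row 2 of P and reverse-bump: 4 enters row 1 and ejects 1. So w(3) = 1. P is now [[4, 7]].
Step i=2: Q has 2 at row 1, column 2; remove that cell from P, ejecting 7. So w(2) = 7. P is now [[4]].
Step i=1: Q has 1 at row 1, column 1; remove that cell from P, ejecting 4. So w(1) = 4. P is now [].

So w = 4 7 1 5 3 2 6 8.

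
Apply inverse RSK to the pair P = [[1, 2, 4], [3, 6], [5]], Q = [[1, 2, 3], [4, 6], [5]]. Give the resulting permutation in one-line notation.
1 5 6 3 2 4

Reverse the RSK construction: for i from n down to 1, find the cell of Q containing i, remove the entry at that cell from P, and reverse-bump it up through P; the value ejected from row 1 is w(i).

Step i=6: Q has 6 at row 2, column 2; remove 6 from row 2 of P and reverse-bump: 6 enters row 1 and ejects 4. So w(6) = 4. P is now [[1, 2, 6], [3], [5]].
Step i=5: Q has 5 at row 3, column 1; remove 5 from row 3 of P and reverse-bump: 5 enters row 2 and ejects 3; 3 enters row 1 and ejects 2. So w(5) = 2. P is now [[1, 3, 6], [5]].
Step i=4: Q has 4 at row 2, column 1; remove 5 from row 2 of P and reverse-bump: 5 enters row 1 and ejects 3. So w(4) = 3. P is now [[1, 5, 6]].
Step i=3: Q has 3 at row 1, column 3; remove that cell from P, ejecting 6. So w(3) = 6. P is now [[1, 5]].
Step i=2: Q has 2 at row 1, column 2; remove that cell from P, ejecting 5. So w(2) = 5. P is now [[1]].
Step i=1: Q has 1 at row 1, column 1; remove that cell from P, ejecting 1. So w(1) = 1. P is now [].

So w = 1 5 6 3 2 4.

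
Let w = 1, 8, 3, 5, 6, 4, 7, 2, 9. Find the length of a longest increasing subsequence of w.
6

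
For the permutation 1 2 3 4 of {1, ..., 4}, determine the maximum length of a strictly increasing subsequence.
4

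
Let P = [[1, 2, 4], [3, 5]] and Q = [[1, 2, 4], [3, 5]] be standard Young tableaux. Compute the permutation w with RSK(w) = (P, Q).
1 3 2 5 4

Reverse RSK: for i = n, n-1, ..., 1, locate i in Q, remove the corresponding corner cell from P, and reverse-bump its entry up through P; the value ejected from row 1 is w(i).

So w = 1 3 2 5 4.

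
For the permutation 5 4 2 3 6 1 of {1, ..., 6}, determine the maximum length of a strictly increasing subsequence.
3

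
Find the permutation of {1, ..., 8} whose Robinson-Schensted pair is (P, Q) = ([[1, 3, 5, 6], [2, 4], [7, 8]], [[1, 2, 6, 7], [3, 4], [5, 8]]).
7 8 2 4 1 5 6 3

Reverse RSK: for i = n, n-1, ..., 1, locate i in Q, remove the corresponding corner cell from P, and reverse-bump its entry up through P; the value ejected from row 1 is w(i).

So w = 7 8 2 4 1 5 6 3.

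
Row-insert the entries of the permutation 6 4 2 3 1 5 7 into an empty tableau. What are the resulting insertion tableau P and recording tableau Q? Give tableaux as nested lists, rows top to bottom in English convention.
P = [[1, 3, 5, 7], [2], [4], [6]], Q = [[1, 4, 6, 7], [2], [3], [5]]

Insert each entry of the permutation into P by Schensted row insertion, recording in Q the position of each new cell.

Insert 6: appended to row 1. P = [[6]].
Insert 4: 4 bumps 6 from row 1; 6 starts row 2. P = [[4], [6]].
Insert 2: 2 bumps 4 from row 1; 4 bumps 6 from row 2; 6 starts row 3. P = [[2], [4], [6]].
Insert 3: appended to row 1. P = [[2, 3], [4], [6]].
Insert 1: 1 bumps 2 from row 1; 2 bumps 4 from row 2; 4 bumps 6 from row 3; 6 starts row 4. P = [[1, 3], [2], [4], [6]].
Insert 5: appended to row 1. P = [[1, 3, 5], [2], [4], [6]].
Insert 7: appended to row 1. P = [[1, 3, 5, 7], [2], [4], [6]].

So P = [[1, 3, 5, 7], [2], [4], [6]], Q = [[1, 4, 6, 7], [2], [3], [5]].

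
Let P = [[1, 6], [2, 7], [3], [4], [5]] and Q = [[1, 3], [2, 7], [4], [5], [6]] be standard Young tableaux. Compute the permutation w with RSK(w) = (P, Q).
Reverse the RSK construction: for i from n down to 1, find the cell of Q containing i, remove the entry at that cell from P, and reverse-bump it up through P; the value ejected from row 1 is w(i).

Step i=7: Q has 7 at row 2, column 2; remove 7 from row 2 of P and reverse-bump: 7 enters row 1 and ejects 6. So w(7) = 6. P is now [[1, 7], [2], [3], [4], [5]].
Step i=6: Q has 6 at row 5, column 1; remove 5 from row 5 of P and reverse-bump: 5 enters row 4 and ejects 4; 4 enters row 3 and ejects 3; 3 enters row 2 and ejects 2; 2 enters row 1 and ejects 1. So w(6) = 1. P is now [[2, 7], [3], [4], [5]].
Step i=5: Q has 5 at row 4, column 1; remove 5 from row 4 of P and reverse-bump: 5 enters row 3 and ejects 4; 4 enters row 2 and ejects 3; 3 enters row 1 and ejects 2. So w(5) = 2. P is now [[3, 7], [4], [5]].
Step i=4: Q has 4 at row 3, column 1; remove 5 from row 3 of P and reverse-bump: 5 enters row 2 and ejects 4; 4 enters row 1 and ejects 3. So w(4) = 3. P is now [[4, 7], [5]].
Step i=3: Q has 3 at row 1, column 2; remove that cell from P, ejecting 7. So w(3) = 7. P is now [[4], [5]].
Step i=2: Q has 2 at row 2, column 1; remove 5 from row 2 of P and reverse-bump: 5 enters row 1 and ejects 4. So w(2) = 4. P is now [[5]].
Step i=1: Q has 1 at row 1, column 1; remove that cell from P, ejecting 5. So w(1) = 5. P is now [].

So w = 5 4 7 3 2 1 6.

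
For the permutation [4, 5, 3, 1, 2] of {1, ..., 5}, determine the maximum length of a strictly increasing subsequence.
2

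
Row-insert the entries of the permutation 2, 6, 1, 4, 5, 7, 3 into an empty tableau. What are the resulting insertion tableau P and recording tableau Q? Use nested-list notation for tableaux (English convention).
P = [[1, 3, 5, 7], [2, 4], [6]], Q = [[1, 2, 5, 6], [3, 4], [7]]

Insert each entry of the permutation into P by Schensted row insertion, recording in Q the position of each new cell.

After inserting 2: P = [[2]].
After inserting 6: P = [[2, 6]].
After inserting 1: P = [[1, 6], [2]].
After inserting 4: P = [[1, 4], [2, 6]].
After inserting 5: P = [[1, 4, 5], [2, 6]].
After inserting 7: P = [[1, 4, 5, 7], [2, 6]].
After inserting 3: P = [[1, 3, 5, 7], [2, 4], [6]].

So P = [[1, 3, 5, 7], [2, 4], [6]], Q = [[1, 2, 5, 6], [3, 4], [7]].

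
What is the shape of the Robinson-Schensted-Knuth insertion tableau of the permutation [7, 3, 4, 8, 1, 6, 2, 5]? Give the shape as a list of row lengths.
Row-insert each entry into an empty tableau.

After inserting 7: P = [[7]].
After inserting 3: P = [[3], [7]].
After inserting 4: P = [[3, 4], [7]].
After inserting 8: P = [[3, 4, 8], [7]].
After inserting 1: P = [[1, 4, 8], [3], [7]].
After inserting 6: P = [[1, 4, 6], [3, 8], [7]].
After inserting 2: P = [[1, 2, 6], [3, 4], [7, 8]].
After inserting 5: P = [[1, 2, 5], [3, 4, 6], [7, 8]].

The final insertion tableau P = [[1, 2, 5], [3, 4, 6], [7, 8]] has shape [3, 3, 2].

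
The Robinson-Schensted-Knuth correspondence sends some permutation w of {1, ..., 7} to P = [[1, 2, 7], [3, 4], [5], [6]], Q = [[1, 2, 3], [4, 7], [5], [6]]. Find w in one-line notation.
3 6 7 5 4 1 2

Reverse the RSK construction: for i from n down to 1, find the cell of Q containing i, remove the entry at that cell from P, and reverse-bump it up through P; the value ejected from row 1 is w(i).

Step i=7: Q has 7 at row 2, column 2; remove 4 from row 2 of P and reverse-bump: 4 enters row 1 and ejects 2. So w(7) = 2. P is now [[1, 4, 7], [3], [5], [6]].
Step i=6: Q has 6 at row 4, column 1; remove 6 from row 4 of P and reverse-bump: 6 enters row 3 and ejects 5; 5 enters row 2 and ejects 3; 3 enters row 1 and ejects 1. So w(6) = 1. P is now [[3, 4, 7], [5], [6]].
Step i=5: Q has 5 at row 3, column 1; remove 6 from row 3 of P and reverse-bump: 6 enters row 2 and ejects 5; 5 enters row 1 and ejects 4. So w(5) = 4. P is now [[3, 5, 7], [6]].
Step i=4: Q has 4 at row 2, column 1; remove 6 from row 2 of P and reverse-bump: 6 enters row 1 and ejects 5. So w(4) = 5. P is now [[3, 6, 7]].
Step i=3: Q has 3 at row 1, column 3; remove that cell from P, ejecting 7. So w(3) = 7. P is now [[3, 6]].
Step i=2: Q has 2 at row 1, column 2; remove that cell from P, ejecting 6. So w(2) = 6. P is now [[3]].
Step i=1: Q has 1 at row 1, column 1; remove that cell from P, ejecting 3. So w(1) = 3. P is now [].

So w = 3 6 7 5 4 1 2.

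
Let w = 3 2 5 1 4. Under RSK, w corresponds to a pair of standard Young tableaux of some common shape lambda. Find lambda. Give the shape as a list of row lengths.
Row-insert each entry into an empty tableau.

After inserting 3: P = [[3]].
After inserting 2: P = [[2], [3]].
After inserting 5: P = [[2, 5], [3]].
After inserting 1: P = [[1, 5], [2], [3]].
After inserting 4: P = [[1, 4], [2, 5], [3]].

The final insertion tableau P = [[1, 4], [2, 5], [3]] has shape [2, 2, 1].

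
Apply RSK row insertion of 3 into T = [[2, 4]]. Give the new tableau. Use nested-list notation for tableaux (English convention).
[[2, 3], [4]]

In row 1, 3 replaces 4 (the leftmost entry greater than 3); 4 is bumped to row 2. 4 starts a new row 2. The new tableau is [[2, 3], [4]].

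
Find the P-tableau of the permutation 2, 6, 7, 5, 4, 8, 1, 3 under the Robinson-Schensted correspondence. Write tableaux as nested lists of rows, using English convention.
Insert 2: appended to row 1. P = [[2]].
Insert 6: appended to row 1. P = [[2, 6]].
Insert 7: appended to row 1. P = [[2, 6, 7]].
Insert 5: 5 bumps 6 from row 1; 6 starts row 2. P = [[2, 5, 7], [6]].
Insert 4: 4 bumps 5 from row 1; 5 bumps 6 from row 2; 6 starts row 3. P = [[2, 4, 7], [5], [6]].
Insert 8: appended to row 1. P = [[2, 4, 7, 8], [5], [6]].
Insert 1: 1 bumps 2 from row 1; 2 bumps 5 from row 2; 5 bumps 6 from row 3; 6 starts row 4. P = [[1, 4, 7, 8], [2], [5], [6]].
Insert 3: 3 bumps 4 from row 1; 4 appends to row 2. P = [[1, 3, 7, 8], [2, 4], [5], [6]].

So P = [[1, 3, 7, 8], [2, 4], [5], [6]].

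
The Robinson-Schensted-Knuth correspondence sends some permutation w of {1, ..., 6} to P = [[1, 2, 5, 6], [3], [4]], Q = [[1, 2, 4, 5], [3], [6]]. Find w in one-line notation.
Reverse the RSK construction: for i from n down to 1, find the cell of Q containing i, remove the entry at that cell from P, and reverse-bump it up through P; the value ejected from row 1 is w(i).

Step i=6: Q has 6 at row 3, column 1; remove 4 from row 3 of P and reverse-bump: 4 enters row 2 and ejects 3; 3 enters row 1 and ejects 2. So w(6) = 2. P is now [[1, 3, 5, 6], [4]].
Step i=5: Q has 5 at row 1, column 4; remove that cell from P, ejecting 6. So w(5) = 6. P is now [[1, 3, 5], [4]].
Step i=4: Q has 4 at row 1, column 3; remove that cell from P, ejecting 5. So w(4) = 5. P is now [[1, 3], [4]].
Step i=3: Q has 3 at row 2, column 1; remove 4 from row 2 of P and reverse-bump: 4 enters row 1 and ejects 3. So w(3) = 3. P is now [[1, 4]].
Step i=2: Q has 2 at row 1, column 2; remove that cell from P, ejecting 4. So w(2) = 4. P is now [[1]].
Step i=1: Q has 1 at row 1, column 1; remove that cell from P, ejecting 1. So w(1) = 1. P is now [].

So w = 1 4 3 5 6 2.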